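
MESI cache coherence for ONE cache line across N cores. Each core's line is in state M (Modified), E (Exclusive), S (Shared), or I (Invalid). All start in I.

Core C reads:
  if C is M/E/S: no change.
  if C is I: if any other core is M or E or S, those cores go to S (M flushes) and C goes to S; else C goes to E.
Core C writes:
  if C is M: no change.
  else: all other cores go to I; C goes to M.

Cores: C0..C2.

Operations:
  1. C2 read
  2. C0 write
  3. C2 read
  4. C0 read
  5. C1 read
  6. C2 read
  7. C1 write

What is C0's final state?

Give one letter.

Answer: I

Derivation:
Op 1: C2 read [C2 read from I: no other sharers -> C2=E (exclusive)] -> [I,I,E]
Op 2: C0 write [C0 write: invalidate ['C2=E'] -> C0=M] -> [M,I,I]
Op 3: C2 read [C2 read from I: others=['C0=M'] -> C2=S, others downsized to S] -> [S,I,S]
Op 4: C0 read [C0 read: already in S, no change] -> [S,I,S]
Op 5: C1 read [C1 read from I: others=['C0=S', 'C2=S'] -> C1=S, others downsized to S] -> [S,S,S]
Op 6: C2 read [C2 read: already in S, no change] -> [S,S,S]
Op 7: C1 write [C1 write: invalidate ['C0=S', 'C2=S'] -> C1=M] -> [I,M,I]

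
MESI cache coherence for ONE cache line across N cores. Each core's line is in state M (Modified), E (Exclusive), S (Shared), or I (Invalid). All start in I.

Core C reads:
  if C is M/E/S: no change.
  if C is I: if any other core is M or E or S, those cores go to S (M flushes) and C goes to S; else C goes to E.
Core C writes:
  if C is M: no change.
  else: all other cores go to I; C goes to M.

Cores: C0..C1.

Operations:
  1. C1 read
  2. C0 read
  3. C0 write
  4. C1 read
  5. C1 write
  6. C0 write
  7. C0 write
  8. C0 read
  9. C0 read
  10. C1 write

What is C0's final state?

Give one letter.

Op 1: C1 read [C1 read from I: no other sharers -> C1=E (exclusive)] -> [I,E]
Op 2: C0 read [C0 read from I: others=['C1=E'] -> C0=S, others downsized to S] -> [S,S]
Op 3: C0 write [C0 write: invalidate ['C1=S'] -> C0=M] -> [M,I]
Op 4: C1 read [C1 read from I: others=['C0=M'] -> C1=S, others downsized to S] -> [S,S]
Op 5: C1 write [C1 write: invalidate ['C0=S'] -> C1=M] -> [I,M]
Op 6: C0 write [C0 write: invalidate ['C1=M'] -> C0=M] -> [M,I]
Op 7: C0 write [C0 write: already M (modified), no change] -> [M,I]
Op 8: C0 read [C0 read: already in M, no change] -> [M,I]
Op 9: C0 read [C0 read: already in M, no change] -> [M,I]
Op 10: C1 write [C1 write: invalidate ['C0=M'] -> C1=M] -> [I,M]

Answer: I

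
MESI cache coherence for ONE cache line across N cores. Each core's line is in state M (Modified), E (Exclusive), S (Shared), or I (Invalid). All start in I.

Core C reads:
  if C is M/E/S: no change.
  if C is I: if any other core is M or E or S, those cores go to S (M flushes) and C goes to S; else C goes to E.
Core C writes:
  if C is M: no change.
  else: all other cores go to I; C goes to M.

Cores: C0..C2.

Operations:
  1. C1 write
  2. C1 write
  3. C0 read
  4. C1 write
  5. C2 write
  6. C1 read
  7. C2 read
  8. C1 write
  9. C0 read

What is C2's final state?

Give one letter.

Op 1: C1 write [C1 write: invalidate none -> C1=M] -> [I,M,I]
Op 2: C1 write [C1 write: already M (modified), no change] -> [I,M,I]
Op 3: C0 read [C0 read from I: others=['C1=M'] -> C0=S, others downsized to S] -> [S,S,I]
Op 4: C1 write [C1 write: invalidate ['C0=S'] -> C1=M] -> [I,M,I]
Op 5: C2 write [C2 write: invalidate ['C1=M'] -> C2=M] -> [I,I,M]
Op 6: C1 read [C1 read from I: others=['C2=M'] -> C1=S, others downsized to S] -> [I,S,S]
Op 7: C2 read [C2 read: already in S, no change] -> [I,S,S]
Op 8: C1 write [C1 write: invalidate ['C2=S'] -> C1=M] -> [I,M,I]
Op 9: C0 read [C0 read from I: others=['C1=M'] -> C0=S, others downsized to S] -> [S,S,I]

Answer: I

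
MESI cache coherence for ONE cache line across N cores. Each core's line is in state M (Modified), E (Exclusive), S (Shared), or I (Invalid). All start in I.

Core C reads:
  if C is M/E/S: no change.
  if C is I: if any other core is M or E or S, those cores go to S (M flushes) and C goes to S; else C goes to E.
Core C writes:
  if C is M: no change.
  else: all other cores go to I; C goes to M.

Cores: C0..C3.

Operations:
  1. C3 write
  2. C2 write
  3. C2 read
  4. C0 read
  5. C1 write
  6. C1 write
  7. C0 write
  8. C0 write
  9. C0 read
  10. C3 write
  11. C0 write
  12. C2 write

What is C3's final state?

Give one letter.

Answer: I

Derivation:
Op 1: C3 write [C3 write: invalidate none -> C3=M] -> [I,I,I,M]
Op 2: C2 write [C2 write: invalidate ['C3=M'] -> C2=M] -> [I,I,M,I]
Op 3: C2 read [C2 read: already in M, no change] -> [I,I,M,I]
Op 4: C0 read [C0 read from I: others=['C2=M'] -> C0=S, others downsized to S] -> [S,I,S,I]
Op 5: C1 write [C1 write: invalidate ['C0=S', 'C2=S'] -> C1=M] -> [I,M,I,I]
Op 6: C1 write [C1 write: already M (modified), no change] -> [I,M,I,I]
Op 7: C0 write [C0 write: invalidate ['C1=M'] -> C0=M] -> [M,I,I,I]
Op 8: C0 write [C0 write: already M (modified), no change] -> [M,I,I,I]
Op 9: C0 read [C0 read: already in M, no change] -> [M,I,I,I]
Op 10: C3 write [C3 write: invalidate ['C0=M'] -> C3=M] -> [I,I,I,M]
Op 11: C0 write [C0 write: invalidate ['C3=M'] -> C0=M] -> [M,I,I,I]
Op 12: C2 write [C2 write: invalidate ['C0=M'] -> C2=M] -> [I,I,M,I]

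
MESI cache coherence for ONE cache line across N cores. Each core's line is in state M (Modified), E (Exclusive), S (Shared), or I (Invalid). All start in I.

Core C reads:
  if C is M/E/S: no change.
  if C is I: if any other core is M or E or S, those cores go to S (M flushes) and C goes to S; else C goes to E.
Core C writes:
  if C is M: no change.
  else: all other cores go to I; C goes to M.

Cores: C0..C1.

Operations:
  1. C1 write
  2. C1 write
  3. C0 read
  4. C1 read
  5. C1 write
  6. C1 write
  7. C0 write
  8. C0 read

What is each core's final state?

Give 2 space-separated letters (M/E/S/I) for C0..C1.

Op 1: C1 write [C1 write: invalidate none -> C1=M] -> [I,M]
Op 2: C1 write [C1 write: already M (modified), no change] -> [I,M]
Op 3: C0 read [C0 read from I: others=['C1=M'] -> C0=S, others downsized to S] -> [S,S]
Op 4: C1 read [C1 read: already in S, no change] -> [S,S]
Op 5: C1 write [C1 write: invalidate ['C0=S'] -> C1=M] -> [I,M]
Op 6: C1 write [C1 write: already M (modified), no change] -> [I,M]
Op 7: C0 write [C0 write: invalidate ['C1=M'] -> C0=M] -> [M,I]
Op 8: C0 read [C0 read: already in M, no change] -> [M,I]

Answer: M I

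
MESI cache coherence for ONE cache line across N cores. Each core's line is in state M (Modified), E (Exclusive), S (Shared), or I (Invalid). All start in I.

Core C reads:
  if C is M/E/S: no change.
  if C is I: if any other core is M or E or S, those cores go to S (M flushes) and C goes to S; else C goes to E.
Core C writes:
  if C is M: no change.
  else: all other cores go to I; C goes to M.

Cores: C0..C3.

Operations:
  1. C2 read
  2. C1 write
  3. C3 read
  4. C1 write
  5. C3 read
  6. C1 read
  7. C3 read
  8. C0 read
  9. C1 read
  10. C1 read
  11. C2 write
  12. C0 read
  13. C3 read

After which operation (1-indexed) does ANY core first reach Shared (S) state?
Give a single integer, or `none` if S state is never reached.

Answer: 3

Derivation:
Op 1: C2 read [C2 read from I: no other sharers -> C2=E (exclusive)] -> [I,I,E,I]
Op 2: C1 write [C1 write: invalidate ['C2=E'] -> C1=M] -> [I,M,I,I]
Op 3: C3 read [C3 read from I: others=['C1=M'] -> C3=S, others downsized to S] -> [I,S,I,S]
  -> First S state at op 3; remaining ops need not be traced.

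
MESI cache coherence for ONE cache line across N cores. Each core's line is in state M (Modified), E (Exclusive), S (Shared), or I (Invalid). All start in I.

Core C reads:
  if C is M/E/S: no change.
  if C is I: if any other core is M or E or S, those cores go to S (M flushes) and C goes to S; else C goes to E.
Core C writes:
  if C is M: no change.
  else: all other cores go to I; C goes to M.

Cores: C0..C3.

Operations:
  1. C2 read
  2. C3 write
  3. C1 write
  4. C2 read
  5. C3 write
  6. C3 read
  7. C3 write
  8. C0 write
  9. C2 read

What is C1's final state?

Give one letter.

Op 1: C2 read [C2 read from I: no other sharers -> C2=E (exclusive)] -> [I,I,E,I]
Op 2: C3 write [C3 write: invalidate ['C2=E'] -> C3=M] -> [I,I,I,M]
Op 3: C1 write [C1 write: invalidate ['C3=M'] -> C1=M] -> [I,M,I,I]
Op 4: C2 read [C2 read from I: others=['C1=M'] -> C2=S, others downsized to S] -> [I,S,S,I]
Op 5: C3 write [C3 write: invalidate ['C1=S', 'C2=S'] -> C3=M] -> [I,I,I,M]
Op 6: C3 read [C3 read: already in M, no change] -> [I,I,I,M]
Op 7: C3 write [C3 write: already M (modified), no change] -> [I,I,I,M]
Op 8: C0 write [C0 write: invalidate ['C3=M'] -> C0=M] -> [M,I,I,I]
Op 9: C2 read [C2 read from I: others=['C0=M'] -> C2=S, others downsized to S] -> [S,I,S,I]

Answer: I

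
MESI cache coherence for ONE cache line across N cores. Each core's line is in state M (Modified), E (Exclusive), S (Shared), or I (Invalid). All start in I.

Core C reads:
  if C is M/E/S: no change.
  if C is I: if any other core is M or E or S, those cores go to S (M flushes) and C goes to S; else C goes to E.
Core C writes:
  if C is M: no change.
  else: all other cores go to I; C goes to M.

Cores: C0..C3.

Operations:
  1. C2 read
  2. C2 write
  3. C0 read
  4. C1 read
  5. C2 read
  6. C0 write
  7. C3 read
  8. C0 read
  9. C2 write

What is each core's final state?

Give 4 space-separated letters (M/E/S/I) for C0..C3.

Op 1: C2 read [C2 read from I: no other sharers -> C2=E (exclusive)] -> [I,I,E,I]
Op 2: C2 write [C2 write: invalidate none -> C2=M] -> [I,I,M,I]
Op 3: C0 read [C0 read from I: others=['C2=M'] -> C0=S, others downsized to S] -> [S,I,S,I]
Op 4: C1 read [C1 read from I: others=['C0=S', 'C2=S'] -> C1=S, others downsized to S] -> [S,S,S,I]
Op 5: C2 read [C2 read: already in S, no change] -> [S,S,S,I]
Op 6: C0 write [C0 write: invalidate ['C1=S', 'C2=S'] -> C0=M] -> [M,I,I,I]
Op 7: C3 read [C3 read from I: others=['C0=M'] -> C3=S, others downsized to S] -> [S,I,I,S]
Op 8: C0 read [C0 read: already in S, no change] -> [S,I,I,S]
Op 9: C2 write [C2 write: invalidate ['C0=S', 'C3=S'] -> C2=M] -> [I,I,M,I]

Answer: I I M I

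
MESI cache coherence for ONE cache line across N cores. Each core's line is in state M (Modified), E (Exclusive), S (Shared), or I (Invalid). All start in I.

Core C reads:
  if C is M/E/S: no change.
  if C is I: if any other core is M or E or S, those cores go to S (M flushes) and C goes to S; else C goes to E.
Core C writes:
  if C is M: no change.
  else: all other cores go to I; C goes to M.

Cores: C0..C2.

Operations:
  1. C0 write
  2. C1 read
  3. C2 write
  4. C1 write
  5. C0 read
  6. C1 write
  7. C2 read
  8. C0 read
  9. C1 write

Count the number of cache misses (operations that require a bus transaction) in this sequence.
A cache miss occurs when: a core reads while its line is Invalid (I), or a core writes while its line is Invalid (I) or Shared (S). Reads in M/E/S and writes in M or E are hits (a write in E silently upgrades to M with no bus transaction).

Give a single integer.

Op 1: C0 write [C0 write: invalidate none -> C0=M] -> [M,I,I] [MISS #1: write from I]
Op 2: C1 read [C1 read from I: others=['C0=M'] -> C1=S, others downsized to S] -> [S,S,I] [MISS #2: read from I]
Op 3: C2 write [C2 write: invalidate ['C0=S', 'C1=S'] -> C2=M] -> [I,I,M] [MISS #3: write from I]
Op 4: C1 write [C1 write: invalidate ['C2=M'] -> C1=M] -> [I,M,I] [MISS #4: write from I]
Op 5: C0 read [C0 read from I: others=['C1=M'] -> C0=S, others downsized to S] -> [S,S,I] [MISS #5: read from I]
Op 6: C1 write [C1 write: invalidate ['C0=S'] -> C1=M] -> [I,M,I] [MISS #6: write from S]
Op 7: C2 read [C2 read from I: others=['C1=M'] -> C2=S, others downsized to S] -> [I,S,S] [MISS #7: read from I]
Op 8: C0 read [C0 read from I: others=['C1=S', 'C2=S'] -> C0=S, others downsized to S] -> [S,S,S] [MISS #8: read from I]
Op 9: C1 write [C1 write: invalidate ['C0=S', 'C2=S'] -> C1=M] -> [I,M,I] [MISS #9: write from S]

Answer: 9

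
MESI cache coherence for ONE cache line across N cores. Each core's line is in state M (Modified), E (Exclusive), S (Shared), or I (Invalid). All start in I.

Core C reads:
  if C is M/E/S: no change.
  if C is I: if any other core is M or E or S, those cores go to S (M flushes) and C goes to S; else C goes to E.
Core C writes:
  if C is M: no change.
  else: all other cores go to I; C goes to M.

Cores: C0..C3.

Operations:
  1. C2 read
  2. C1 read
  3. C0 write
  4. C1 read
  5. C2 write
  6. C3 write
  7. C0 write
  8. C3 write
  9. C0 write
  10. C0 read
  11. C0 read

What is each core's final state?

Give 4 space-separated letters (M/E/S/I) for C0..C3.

Op 1: C2 read [C2 read from I: no other sharers -> C2=E (exclusive)] -> [I,I,E,I]
Op 2: C1 read [C1 read from I: others=['C2=E'] -> C1=S, others downsized to S] -> [I,S,S,I]
Op 3: C0 write [C0 write: invalidate ['C1=S', 'C2=S'] -> C0=M] -> [M,I,I,I]
Op 4: C1 read [C1 read from I: others=['C0=M'] -> C1=S, others downsized to S] -> [S,S,I,I]
Op 5: C2 write [C2 write: invalidate ['C0=S', 'C1=S'] -> C2=M] -> [I,I,M,I]
Op 6: C3 write [C3 write: invalidate ['C2=M'] -> C3=M] -> [I,I,I,M]
Op 7: C0 write [C0 write: invalidate ['C3=M'] -> C0=M] -> [M,I,I,I]
Op 8: C3 write [C3 write: invalidate ['C0=M'] -> C3=M] -> [I,I,I,M]
Op 9: C0 write [C0 write: invalidate ['C3=M'] -> C0=M] -> [M,I,I,I]
Op 10: C0 read [C0 read: already in M, no change] -> [M,I,I,I]
Op 11: C0 read [C0 read: already in M, no change] -> [M,I,I,I]

Answer: M I I I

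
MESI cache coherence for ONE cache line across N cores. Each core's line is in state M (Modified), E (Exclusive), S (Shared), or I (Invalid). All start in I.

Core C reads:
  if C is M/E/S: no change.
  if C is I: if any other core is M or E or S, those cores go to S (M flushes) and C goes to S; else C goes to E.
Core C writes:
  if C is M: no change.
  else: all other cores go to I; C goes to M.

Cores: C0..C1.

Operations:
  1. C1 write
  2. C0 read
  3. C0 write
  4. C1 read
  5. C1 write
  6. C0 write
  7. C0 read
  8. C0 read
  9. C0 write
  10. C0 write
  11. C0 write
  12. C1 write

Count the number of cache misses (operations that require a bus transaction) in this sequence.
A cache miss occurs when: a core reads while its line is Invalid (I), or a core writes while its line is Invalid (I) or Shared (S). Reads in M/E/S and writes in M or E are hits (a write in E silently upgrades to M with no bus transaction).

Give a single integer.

Op 1: C1 write [C1 write: invalidate none -> C1=M] -> [I,M] [MISS #1: write from I]
Op 2: C0 read [C0 read from I: others=['C1=M'] -> C0=S, others downsized to S] -> [S,S] [MISS #2: read from I]
Op 3: C0 write [C0 write: invalidate ['C1=S'] -> C0=M] -> [M,I] [MISS #3: write from S]
Op 4: C1 read [C1 read from I: others=['C0=M'] -> C1=S, others downsized to S] -> [S,S] [MISS #4: read from I]
Op 5: C1 write [C1 write: invalidate ['C0=S'] -> C1=M] -> [I,M] [MISS #5: write from S]
Op 6: C0 write [C0 write: invalidate ['C1=M'] -> C0=M] -> [M,I] [MISS #6: write from I]
Op 7: C0 read [C0 read: already in M, no change] -> [M,I] [hit: read from M]
Op 8: C0 read [C0 read: already in M, no change] -> [M,I] [hit: read from M]
Op 9: C0 write [C0 write: already M (modified), no change] -> [M,I] [hit: write from M]
Op 10: C0 write [C0 write: already M (modified), no change] -> [M,I] [hit: write from M]
Op 11: C0 write [C0 write: already M (modified), no change] -> [M,I] [hit: write from M]
Op 12: C1 write [C1 write: invalidate ['C0=M'] -> C1=M] -> [I,M] [MISS #7: write from I]

Answer: 7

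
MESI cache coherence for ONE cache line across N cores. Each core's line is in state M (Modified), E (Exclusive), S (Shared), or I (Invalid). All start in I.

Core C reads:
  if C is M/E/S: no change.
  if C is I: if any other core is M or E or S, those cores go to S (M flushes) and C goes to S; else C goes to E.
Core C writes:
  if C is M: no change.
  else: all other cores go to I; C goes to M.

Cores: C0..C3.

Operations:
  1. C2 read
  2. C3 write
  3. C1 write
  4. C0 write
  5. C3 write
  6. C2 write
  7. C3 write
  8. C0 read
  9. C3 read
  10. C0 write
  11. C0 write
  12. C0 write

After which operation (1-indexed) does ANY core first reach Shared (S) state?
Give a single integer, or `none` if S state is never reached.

Answer: 8

Derivation:
Op 1: C2 read [C2 read from I: no other sharers -> C2=E (exclusive)] -> [I,I,E,I]
Op 2: C3 write [C3 write: invalidate ['C2=E'] -> C3=M] -> [I,I,I,M]
Op 3: C1 write [C1 write: invalidate ['C3=M'] -> C1=M] -> [I,M,I,I]
Op 4: C0 write [C0 write: invalidate ['C1=M'] -> C0=M] -> [M,I,I,I]
Op 5: C3 write [C3 write: invalidate ['C0=M'] -> C3=M] -> [I,I,I,M]
Op 6: C2 write [C2 write: invalidate ['C3=M'] -> C2=M] -> [I,I,M,I]
Op 7: C3 write [C3 write: invalidate ['C2=M'] -> C3=M] -> [I,I,I,M]
Op 8: C0 read [C0 read from I: others=['C3=M'] -> C0=S, others downsized to S] -> [S,I,I,S]
  -> First S state at op 8; remaining ops need not be traced.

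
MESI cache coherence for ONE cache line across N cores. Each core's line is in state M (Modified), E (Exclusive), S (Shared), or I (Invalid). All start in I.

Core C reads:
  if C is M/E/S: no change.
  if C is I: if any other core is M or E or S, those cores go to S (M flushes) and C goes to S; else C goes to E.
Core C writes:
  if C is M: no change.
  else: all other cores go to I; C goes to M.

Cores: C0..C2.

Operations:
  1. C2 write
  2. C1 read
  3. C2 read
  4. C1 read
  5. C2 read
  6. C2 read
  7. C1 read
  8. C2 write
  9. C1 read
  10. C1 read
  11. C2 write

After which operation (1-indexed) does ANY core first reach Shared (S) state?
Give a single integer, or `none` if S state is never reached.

Op 1: C2 write [C2 write: invalidate none -> C2=M] -> [I,I,M]
Op 2: C1 read [C1 read from I: others=['C2=M'] -> C1=S, others downsized to S] -> [I,S,S]
  -> First S state at op 2; remaining ops need not be traced.

Answer: 2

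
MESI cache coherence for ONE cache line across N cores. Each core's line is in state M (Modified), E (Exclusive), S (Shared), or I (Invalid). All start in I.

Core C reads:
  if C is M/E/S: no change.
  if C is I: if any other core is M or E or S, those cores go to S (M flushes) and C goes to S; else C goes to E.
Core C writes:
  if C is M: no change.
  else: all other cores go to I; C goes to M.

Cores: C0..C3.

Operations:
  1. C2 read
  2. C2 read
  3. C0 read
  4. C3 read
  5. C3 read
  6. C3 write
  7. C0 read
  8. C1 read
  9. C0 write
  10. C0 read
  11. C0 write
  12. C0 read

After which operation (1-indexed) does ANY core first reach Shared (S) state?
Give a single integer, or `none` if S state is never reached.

Op 1: C2 read [C2 read from I: no other sharers -> C2=E (exclusive)] -> [I,I,E,I]
Op 2: C2 read [C2 read: already in E, no change] -> [I,I,E,I]
Op 3: C0 read [C0 read from I: others=['C2=E'] -> C0=S, others downsized to S] -> [S,I,S,I]
  -> First S state at op 3; remaining ops need not be traced.

Answer: 3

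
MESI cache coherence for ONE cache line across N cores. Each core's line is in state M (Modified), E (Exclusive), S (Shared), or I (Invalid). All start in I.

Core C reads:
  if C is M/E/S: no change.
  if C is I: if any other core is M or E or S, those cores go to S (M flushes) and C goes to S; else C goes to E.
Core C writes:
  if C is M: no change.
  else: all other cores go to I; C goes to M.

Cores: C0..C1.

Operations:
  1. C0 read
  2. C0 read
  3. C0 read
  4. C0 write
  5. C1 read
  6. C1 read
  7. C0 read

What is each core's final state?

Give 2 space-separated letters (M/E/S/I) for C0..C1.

Answer: S S

Derivation:
Op 1: C0 read [C0 read from I: no other sharers -> C0=E (exclusive)] -> [E,I]
Op 2: C0 read [C0 read: already in E, no change] -> [E,I]
Op 3: C0 read [C0 read: already in E, no change] -> [E,I]
Op 4: C0 write [C0 write: invalidate none -> C0=M] -> [M,I]
Op 5: C1 read [C1 read from I: others=['C0=M'] -> C1=S, others downsized to S] -> [S,S]
Op 6: C1 read [C1 read: already in S, no change] -> [S,S]
Op 7: C0 read [C0 read: already in S, no change] -> [S,S]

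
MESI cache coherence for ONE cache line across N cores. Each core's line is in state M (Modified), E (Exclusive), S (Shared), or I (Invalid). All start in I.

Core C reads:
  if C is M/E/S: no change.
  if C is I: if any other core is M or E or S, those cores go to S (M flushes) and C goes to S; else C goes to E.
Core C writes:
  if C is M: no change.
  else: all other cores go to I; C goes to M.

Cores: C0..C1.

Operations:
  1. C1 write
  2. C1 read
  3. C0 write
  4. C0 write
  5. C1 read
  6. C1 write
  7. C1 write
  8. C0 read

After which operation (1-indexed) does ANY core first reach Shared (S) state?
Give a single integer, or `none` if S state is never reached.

Answer: 5

Derivation:
Op 1: C1 write [C1 write: invalidate none -> C1=M] -> [I,M]
Op 2: C1 read [C1 read: already in M, no change] -> [I,M]
Op 3: C0 write [C0 write: invalidate ['C1=M'] -> C0=M] -> [M,I]
Op 4: C0 write [C0 write: already M (modified), no change] -> [M,I]
Op 5: C1 read [C1 read from I: others=['C0=M'] -> C1=S, others downsized to S] -> [S,S]
  -> First S state at op 5; remaining ops need not be traced.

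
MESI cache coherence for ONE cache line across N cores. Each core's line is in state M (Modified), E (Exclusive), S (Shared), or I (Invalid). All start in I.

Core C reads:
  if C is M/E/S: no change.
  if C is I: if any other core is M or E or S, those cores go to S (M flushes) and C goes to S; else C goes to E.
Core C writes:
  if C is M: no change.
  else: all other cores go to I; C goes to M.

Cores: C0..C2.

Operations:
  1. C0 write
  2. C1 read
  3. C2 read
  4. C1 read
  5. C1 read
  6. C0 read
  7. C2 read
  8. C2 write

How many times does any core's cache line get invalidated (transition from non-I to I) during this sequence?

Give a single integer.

Op 1: C0 write [C0 write: invalidate none -> C0=M] -> [M,I,I] (invalidations this op: 0; running total: 0)
Op 2: C1 read [C1 read from I: others=['C0=M'] -> C1=S, others downsized to S] -> [S,S,I] (invalidations this op: 0; running total: 0)
Op 3: C2 read [C2 read from I: others=['C0=S', 'C1=S'] -> C2=S, others downsized to S] -> [S,S,S] (invalidations this op: 0; running total: 0)
Op 4: C1 read [C1 read: already in S, no change] -> [S,S,S] (invalidations this op: 0; running total: 0)
Op 5: C1 read [C1 read: already in S, no change] -> [S,S,S] (invalidations this op: 0; running total: 0)
Op 6: C0 read [C0 read: already in S, no change] -> [S,S,S] (invalidations this op: 0; running total: 0)
Op 7: C2 read [C2 read: already in S, no change] -> [S,S,S] (invalidations this op: 0; running total: 0)
Op 8: C2 write [C2 write: invalidate ['C0=S', 'C1=S'] -> C2=M] -> [I,I,M] (invalidations this op: 2; running total: 2)

Answer: 2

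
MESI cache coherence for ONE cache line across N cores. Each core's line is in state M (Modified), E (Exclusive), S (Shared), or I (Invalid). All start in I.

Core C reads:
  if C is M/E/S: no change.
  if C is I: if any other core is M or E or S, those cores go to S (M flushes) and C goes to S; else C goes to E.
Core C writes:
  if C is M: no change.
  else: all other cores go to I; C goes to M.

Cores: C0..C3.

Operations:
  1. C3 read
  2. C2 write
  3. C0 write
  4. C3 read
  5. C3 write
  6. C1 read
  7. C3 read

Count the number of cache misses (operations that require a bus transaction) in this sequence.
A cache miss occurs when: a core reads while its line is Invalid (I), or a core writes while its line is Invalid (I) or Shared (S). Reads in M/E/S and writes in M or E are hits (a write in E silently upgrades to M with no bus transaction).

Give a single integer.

Answer: 6

Derivation:
Op 1: C3 read [C3 read from I: no other sharers -> C3=E (exclusive)] -> [I,I,I,E] [MISS #1: read from I]
Op 2: C2 write [C2 write: invalidate ['C3=E'] -> C2=M] -> [I,I,M,I] [MISS #2: write from I]
Op 3: C0 write [C0 write: invalidate ['C2=M'] -> C0=M] -> [M,I,I,I] [MISS #3: write from I]
Op 4: C3 read [C3 read from I: others=['C0=M'] -> C3=S, others downsized to S] -> [S,I,I,S] [MISS #4: read from I]
Op 5: C3 write [C3 write: invalidate ['C0=S'] -> C3=M] -> [I,I,I,M] [MISS #5: write from S]
Op 6: C1 read [C1 read from I: others=['C3=M'] -> C1=S, others downsized to S] -> [I,S,I,S] [MISS #6: read from I]
Op 7: C3 read [C3 read: already in S, no change] -> [I,S,I,S] [hit: read from S]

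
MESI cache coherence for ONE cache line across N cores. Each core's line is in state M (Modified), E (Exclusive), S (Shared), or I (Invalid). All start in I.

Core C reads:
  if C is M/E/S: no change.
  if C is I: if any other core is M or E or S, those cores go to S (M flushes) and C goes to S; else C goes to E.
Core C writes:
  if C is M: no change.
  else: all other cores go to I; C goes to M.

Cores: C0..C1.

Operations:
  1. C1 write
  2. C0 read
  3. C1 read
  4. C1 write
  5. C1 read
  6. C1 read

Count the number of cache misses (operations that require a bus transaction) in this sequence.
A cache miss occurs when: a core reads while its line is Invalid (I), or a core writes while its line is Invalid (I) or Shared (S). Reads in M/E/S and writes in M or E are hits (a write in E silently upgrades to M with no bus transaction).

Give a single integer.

Answer: 3

Derivation:
Op 1: C1 write [C1 write: invalidate none -> C1=M] -> [I,M] [MISS #1: write from I]
Op 2: C0 read [C0 read from I: others=['C1=M'] -> C0=S, others downsized to S] -> [S,S] [MISS #2: read from I]
Op 3: C1 read [C1 read: already in S, no change] -> [S,S] [hit: read from S]
Op 4: C1 write [C1 write: invalidate ['C0=S'] -> C1=M] -> [I,M] [MISS #3: write from S]
Op 5: C1 read [C1 read: already in M, no change] -> [I,M] [hit: read from M]
Op 6: C1 read [C1 read: already in M, no change] -> [I,M] [hit: read from M]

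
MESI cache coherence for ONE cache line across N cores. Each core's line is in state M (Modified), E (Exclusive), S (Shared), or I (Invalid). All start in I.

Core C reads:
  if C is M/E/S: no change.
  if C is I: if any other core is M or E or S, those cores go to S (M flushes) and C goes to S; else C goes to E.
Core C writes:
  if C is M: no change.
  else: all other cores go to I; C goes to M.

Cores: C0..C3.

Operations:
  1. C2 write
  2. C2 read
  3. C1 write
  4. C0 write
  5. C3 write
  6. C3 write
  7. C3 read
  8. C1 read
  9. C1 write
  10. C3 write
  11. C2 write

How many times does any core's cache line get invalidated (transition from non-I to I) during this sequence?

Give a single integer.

Answer: 6

Derivation:
Op 1: C2 write [C2 write: invalidate none -> C2=M] -> [I,I,M,I] (invalidations this op: 0; running total: 0)
Op 2: C2 read [C2 read: already in M, no change] -> [I,I,M,I] (invalidations this op: 0; running total: 0)
Op 3: C1 write [C1 write: invalidate ['C2=M'] -> C1=M] -> [I,M,I,I] (invalidations this op: 1; running total: 1)
Op 4: C0 write [C0 write: invalidate ['C1=M'] -> C0=M] -> [M,I,I,I] (invalidations this op: 1; running total: 2)
Op 5: C3 write [C3 write: invalidate ['C0=M'] -> C3=M] -> [I,I,I,M] (invalidations this op: 1; running total: 3)
Op 6: C3 write [C3 write: already M (modified), no change] -> [I,I,I,M] (invalidations this op: 0; running total: 3)
Op 7: C3 read [C3 read: already in M, no change] -> [I,I,I,M] (invalidations this op: 0; running total: 3)
Op 8: C1 read [C1 read from I: others=['C3=M'] -> C1=S, others downsized to S] -> [I,S,I,S] (invalidations this op: 0; running total: 3)
Op 9: C1 write [C1 write: invalidate ['C3=S'] -> C1=M] -> [I,M,I,I] (invalidations this op: 1; running total: 4)
Op 10: C3 write [C3 write: invalidate ['C1=M'] -> C3=M] -> [I,I,I,M] (invalidations this op: 1; running total: 5)
Op 11: C2 write [C2 write: invalidate ['C3=M'] -> C2=M] -> [I,I,M,I] (invalidations this op: 1; running total: 6)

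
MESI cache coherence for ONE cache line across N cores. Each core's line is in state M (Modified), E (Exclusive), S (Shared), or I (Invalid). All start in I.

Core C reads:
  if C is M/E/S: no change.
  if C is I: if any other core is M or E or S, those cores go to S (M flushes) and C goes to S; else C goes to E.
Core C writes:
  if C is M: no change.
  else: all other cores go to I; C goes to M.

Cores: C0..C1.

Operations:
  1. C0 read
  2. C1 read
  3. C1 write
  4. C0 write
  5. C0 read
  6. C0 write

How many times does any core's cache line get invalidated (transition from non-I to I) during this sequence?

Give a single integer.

Answer: 2

Derivation:
Op 1: C0 read [C0 read from I: no other sharers -> C0=E (exclusive)] -> [E,I] (invalidations this op: 0; running total: 0)
Op 2: C1 read [C1 read from I: others=['C0=E'] -> C1=S, others downsized to S] -> [S,S] (invalidations this op: 0; running total: 0)
Op 3: C1 write [C1 write: invalidate ['C0=S'] -> C1=M] -> [I,M] (invalidations this op: 1; running total: 1)
Op 4: C0 write [C0 write: invalidate ['C1=M'] -> C0=M] -> [M,I] (invalidations this op: 1; running total: 2)
Op 5: C0 read [C0 read: already in M, no change] -> [M,I] (invalidations this op: 0; running total: 2)
Op 6: C0 write [C0 write: already M (modified), no change] -> [M,I] (invalidations this op: 0; running total: 2)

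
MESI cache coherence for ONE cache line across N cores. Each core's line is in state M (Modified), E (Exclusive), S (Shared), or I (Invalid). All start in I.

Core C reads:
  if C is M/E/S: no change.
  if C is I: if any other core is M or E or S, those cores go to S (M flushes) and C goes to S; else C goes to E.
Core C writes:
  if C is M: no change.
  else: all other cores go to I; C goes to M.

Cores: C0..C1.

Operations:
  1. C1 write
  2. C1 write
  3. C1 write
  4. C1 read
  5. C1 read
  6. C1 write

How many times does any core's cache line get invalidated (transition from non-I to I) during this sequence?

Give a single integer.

Op 1: C1 write [C1 write: invalidate none -> C1=M] -> [I,M] (invalidations this op: 0; running total: 0)
Op 2: C1 write [C1 write: already M (modified), no change] -> [I,M] (invalidations this op: 0; running total: 0)
Op 3: C1 write [C1 write: already M (modified), no change] -> [I,M] (invalidations this op: 0; running total: 0)
Op 4: C1 read [C1 read: already in M, no change] -> [I,M] (invalidations this op: 0; running total: 0)
Op 5: C1 read [C1 read: already in M, no change] -> [I,M] (invalidations this op: 0; running total: 0)
Op 6: C1 write [C1 write: already M (modified), no change] -> [I,M] (invalidations this op: 0; running total: 0)

Answer: 0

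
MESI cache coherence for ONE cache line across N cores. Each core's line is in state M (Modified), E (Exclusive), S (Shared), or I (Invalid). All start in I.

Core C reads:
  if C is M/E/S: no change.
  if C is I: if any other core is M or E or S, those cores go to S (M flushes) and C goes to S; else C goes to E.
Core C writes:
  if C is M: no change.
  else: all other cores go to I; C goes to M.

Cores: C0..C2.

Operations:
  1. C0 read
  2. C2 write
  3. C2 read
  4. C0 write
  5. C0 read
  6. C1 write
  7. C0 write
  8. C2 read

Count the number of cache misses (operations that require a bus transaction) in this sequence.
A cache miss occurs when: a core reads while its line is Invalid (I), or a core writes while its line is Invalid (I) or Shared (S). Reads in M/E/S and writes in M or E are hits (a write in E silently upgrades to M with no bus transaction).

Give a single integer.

Op 1: C0 read [C0 read from I: no other sharers -> C0=E (exclusive)] -> [E,I,I] [MISS #1: read from I]
Op 2: C2 write [C2 write: invalidate ['C0=E'] -> C2=M] -> [I,I,M] [MISS #2: write from I]
Op 3: C2 read [C2 read: already in M, no change] -> [I,I,M] [hit: read from M]
Op 4: C0 write [C0 write: invalidate ['C2=M'] -> C0=M] -> [M,I,I] [MISS #3: write from I]
Op 5: C0 read [C0 read: already in M, no change] -> [M,I,I] [hit: read from M]
Op 6: C1 write [C1 write: invalidate ['C0=M'] -> C1=M] -> [I,M,I] [MISS #4: write from I]
Op 7: C0 write [C0 write: invalidate ['C1=M'] -> C0=M] -> [M,I,I] [MISS #5: write from I]
Op 8: C2 read [C2 read from I: others=['C0=M'] -> C2=S, others downsized to S] -> [S,I,S] [MISS #6: read from I]

Answer: 6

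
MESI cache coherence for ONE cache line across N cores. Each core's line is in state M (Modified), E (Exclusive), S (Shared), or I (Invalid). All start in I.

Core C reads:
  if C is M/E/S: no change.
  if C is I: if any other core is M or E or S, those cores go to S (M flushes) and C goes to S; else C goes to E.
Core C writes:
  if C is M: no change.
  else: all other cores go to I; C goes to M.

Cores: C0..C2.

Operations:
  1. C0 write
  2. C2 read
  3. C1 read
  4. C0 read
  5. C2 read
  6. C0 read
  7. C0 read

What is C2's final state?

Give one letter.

Answer: S

Derivation:
Op 1: C0 write [C0 write: invalidate none -> C0=M] -> [M,I,I]
Op 2: C2 read [C2 read from I: others=['C0=M'] -> C2=S, others downsized to S] -> [S,I,S]
Op 3: C1 read [C1 read from I: others=['C0=S', 'C2=S'] -> C1=S, others downsized to S] -> [S,S,S]
Op 4: C0 read [C0 read: already in S, no change] -> [S,S,S]
Op 5: C2 read [C2 read: already in S, no change] -> [S,S,S]
Op 6: C0 read [C0 read: already in S, no change] -> [S,S,S]
Op 7: C0 read [C0 read: already in S, no change] -> [S,S,S]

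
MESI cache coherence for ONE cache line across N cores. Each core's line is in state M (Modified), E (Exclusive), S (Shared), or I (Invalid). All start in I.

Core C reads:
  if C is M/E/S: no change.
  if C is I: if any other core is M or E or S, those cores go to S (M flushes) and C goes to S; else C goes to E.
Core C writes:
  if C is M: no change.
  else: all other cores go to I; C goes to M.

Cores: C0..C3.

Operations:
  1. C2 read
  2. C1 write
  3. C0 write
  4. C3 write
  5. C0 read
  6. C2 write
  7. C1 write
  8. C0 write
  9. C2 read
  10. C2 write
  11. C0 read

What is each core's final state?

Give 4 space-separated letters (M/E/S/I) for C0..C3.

Answer: S I S I

Derivation:
Op 1: C2 read [C2 read from I: no other sharers -> C2=E (exclusive)] -> [I,I,E,I]
Op 2: C1 write [C1 write: invalidate ['C2=E'] -> C1=M] -> [I,M,I,I]
Op 3: C0 write [C0 write: invalidate ['C1=M'] -> C0=M] -> [M,I,I,I]
Op 4: C3 write [C3 write: invalidate ['C0=M'] -> C3=M] -> [I,I,I,M]
Op 5: C0 read [C0 read from I: others=['C3=M'] -> C0=S, others downsized to S] -> [S,I,I,S]
Op 6: C2 write [C2 write: invalidate ['C0=S', 'C3=S'] -> C2=M] -> [I,I,M,I]
Op 7: C1 write [C1 write: invalidate ['C2=M'] -> C1=M] -> [I,M,I,I]
Op 8: C0 write [C0 write: invalidate ['C1=M'] -> C0=M] -> [M,I,I,I]
Op 9: C2 read [C2 read from I: others=['C0=M'] -> C2=S, others downsized to S] -> [S,I,S,I]
Op 10: C2 write [C2 write: invalidate ['C0=S'] -> C2=M] -> [I,I,M,I]
Op 11: C0 read [C0 read from I: others=['C2=M'] -> C0=S, others downsized to S] -> [S,I,S,I]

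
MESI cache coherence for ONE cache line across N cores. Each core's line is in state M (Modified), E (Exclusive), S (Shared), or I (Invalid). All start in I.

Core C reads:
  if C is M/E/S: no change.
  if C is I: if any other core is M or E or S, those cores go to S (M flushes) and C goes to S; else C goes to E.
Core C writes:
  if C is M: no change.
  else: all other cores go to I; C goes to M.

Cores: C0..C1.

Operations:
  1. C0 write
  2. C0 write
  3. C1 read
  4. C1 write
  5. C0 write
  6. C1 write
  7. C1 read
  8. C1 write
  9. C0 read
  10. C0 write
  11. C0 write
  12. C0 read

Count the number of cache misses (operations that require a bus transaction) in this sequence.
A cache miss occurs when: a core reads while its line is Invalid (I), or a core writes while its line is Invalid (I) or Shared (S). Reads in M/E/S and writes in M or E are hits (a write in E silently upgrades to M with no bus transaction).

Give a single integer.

Op 1: C0 write [C0 write: invalidate none -> C0=M] -> [M,I] [MISS #1: write from I]
Op 2: C0 write [C0 write: already M (modified), no change] -> [M,I] [hit: write from M]
Op 3: C1 read [C1 read from I: others=['C0=M'] -> C1=S, others downsized to S] -> [S,S] [MISS #2: read from I]
Op 4: C1 write [C1 write: invalidate ['C0=S'] -> C1=M] -> [I,M] [MISS #3: write from S]
Op 5: C0 write [C0 write: invalidate ['C1=M'] -> C0=M] -> [M,I] [MISS #4: write from I]
Op 6: C1 write [C1 write: invalidate ['C0=M'] -> C1=M] -> [I,M] [MISS #5: write from I]
Op 7: C1 read [C1 read: already in M, no change] -> [I,M] [hit: read from M]
Op 8: C1 write [C1 write: already M (modified), no change] -> [I,M] [hit: write from M]
Op 9: C0 read [C0 read from I: others=['C1=M'] -> C0=S, others downsized to S] -> [S,S] [MISS #6: read from I]
Op 10: C0 write [C0 write: invalidate ['C1=S'] -> C0=M] -> [M,I] [MISS #7: write from S]
Op 11: C0 write [C0 write: already M (modified), no change] -> [M,I] [hit: write from M]
Op 12: C0 read [C0 read: already in M, no change] -> [M,I] [hit: read from M]

Answer: 7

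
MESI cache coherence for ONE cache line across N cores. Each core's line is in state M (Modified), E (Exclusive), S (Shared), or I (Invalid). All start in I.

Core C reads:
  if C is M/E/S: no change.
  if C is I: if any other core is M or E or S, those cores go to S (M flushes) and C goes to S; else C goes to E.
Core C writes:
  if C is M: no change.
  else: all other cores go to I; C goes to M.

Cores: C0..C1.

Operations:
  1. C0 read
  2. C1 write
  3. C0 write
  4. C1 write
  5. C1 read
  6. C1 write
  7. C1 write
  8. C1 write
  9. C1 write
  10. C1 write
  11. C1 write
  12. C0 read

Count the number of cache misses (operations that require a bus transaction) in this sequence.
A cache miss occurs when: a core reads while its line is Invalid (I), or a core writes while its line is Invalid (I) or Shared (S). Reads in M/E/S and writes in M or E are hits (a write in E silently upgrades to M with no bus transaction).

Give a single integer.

Answer: 5

Derivation:
Op 1: C0 read [C0 read from I: no other sharers -> C0=E (exclusive)] -> [E,I] [MISS #1: read from I]
Op 2: C1 write [C1 write: invalidate ['C0=E'] -> C1=M] -> [I,M] [MISS #2: write from I]
Op 3: C0 write [C0 write: invalidate ['C1=M'] -> C0=M] -> [M,I] [MISS #3: write from I]
Op 4: C1 write [C1 write: invalidate ['C0=M'] -> C1=M] -> [I,M] [MISS #4: write from I]
Op 5: C1 read [C1 read: already in M, no change] -> [I,M] [hit: read from M]
Op 6: C1 write [C1 write: already M (modified), no change] -> [I,M] [hit: write from M]
Op 7: C1 write [C1 write: already M (modified), no change] -> [I,M] [hit: write from M]
Op 8: C1 write [C1 write: already M (modified), no change] -> [I,M] [hit: write from M]
Op 9: C1 write [C1 write: already M (modified), no change] -> [I,M] [hit: write from M]
Op 10: C1 write [C1 write: already M (modified), no change] -> [I,M] [hit: write from M]
Op 11: C1 write [C1 write: already M (modified), no change] -> [I,M] [hit: write from M]
Op 12: C0 read [C0 read from I: others=['C1=M'] -> C0=S, others downsized to S] -> [S,S] [MISS #5: read from I]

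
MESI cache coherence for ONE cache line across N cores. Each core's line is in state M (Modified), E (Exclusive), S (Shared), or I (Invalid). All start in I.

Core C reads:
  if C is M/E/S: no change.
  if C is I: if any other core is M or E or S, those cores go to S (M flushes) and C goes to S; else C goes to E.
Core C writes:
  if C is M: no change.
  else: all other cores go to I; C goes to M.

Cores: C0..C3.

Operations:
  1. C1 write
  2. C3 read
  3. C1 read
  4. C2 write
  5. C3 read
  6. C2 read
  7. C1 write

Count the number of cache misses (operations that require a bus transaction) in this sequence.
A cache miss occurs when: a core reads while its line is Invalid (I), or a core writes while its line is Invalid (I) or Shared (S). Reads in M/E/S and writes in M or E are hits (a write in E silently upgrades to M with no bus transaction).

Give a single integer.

Answer: 5

Derivation:
Op 1: C1 write [C1 write: invalidate none -> C1=M] -> [I,M,I,I] [MISS #1: write from I]
Op 2: C3 read [C3 read from I: others=['C1=M'] -> C3=S, others downsized to S] -> [I,S,I,S] [MISS #2: read from I]
Op 3: C1 read [C1 read: already in S, no change] -> [I,S,I,S] [hit: read from S]
Op 4: C2 write [C2 write: invalidate ['C1=S', 'C3=S'] -> C2=M] -> [I,I,M,I] [MISS #3: write from I]
Op 5: C3 read [C3 read from I: others=['C2=M'] -> C3=S, others downsized to S] -> [I,I,S,S] [MISS #4: read from I]
Op 6: C2 read [C2 read: already in S, no change] -> [I,I,S,S] [hit: read from S]
Op 7: C1 write [C1 write: invalidate ['C2=S', 'C3=S'] -> C1=M] -> [I,M,I,I] [MISS #5: write from I]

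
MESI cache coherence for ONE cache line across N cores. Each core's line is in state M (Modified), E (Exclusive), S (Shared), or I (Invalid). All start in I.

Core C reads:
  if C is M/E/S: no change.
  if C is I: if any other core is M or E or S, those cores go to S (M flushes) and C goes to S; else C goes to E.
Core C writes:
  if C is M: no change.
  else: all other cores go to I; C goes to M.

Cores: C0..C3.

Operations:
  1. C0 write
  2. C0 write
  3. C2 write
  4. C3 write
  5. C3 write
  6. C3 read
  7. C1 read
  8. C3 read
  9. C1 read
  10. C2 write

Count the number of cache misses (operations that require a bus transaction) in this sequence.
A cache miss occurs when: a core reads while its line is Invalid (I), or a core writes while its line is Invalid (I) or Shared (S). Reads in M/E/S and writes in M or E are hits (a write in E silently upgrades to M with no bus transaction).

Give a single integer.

Answer: 5

Derivation:
Op 1: C0 write [C0 write: invalidate none -> C0=M] -> [M,I,I,I] [MISS #1: write from I]
Op 2: C0 write [C0 write: already M (modified), no change] -> [M,I,I,I] [hit: write from M]
Op 3: C2 write [C2 write: invalidate ['C0=M'] -> C2=M] -> [I,I,M,I] [MISS #2: write from I]
Op 4: C3 write [C3 write: invalidate ['C2=M'] -> C3=M] -> [I,I,I,M] [MISS #3: write from I]
Op 5: C3 write [C3 write: already M (modified), no change] -> [I,I,I,M] [hit: write from M]
Op 6: C3 read [C3 read: already in M, no change] -> [I,I,I,M] [hit: read from M]
Op 7: C1 read [C1 read from I: others=['C3=M'] -> C1=S, others downsized to S] -> [I,S,I,S] [MISS #4: read from I]
Op 8: C3 read [C3 read: already in S, no change] -> [I,S,I,S] [hit: read from S]
Op 9: C1 read [C1 read: already in S, no change] -> [I,S,I,S] [hit: read from S]
Op 10: C2 write [C2 write: invalidate ['C1=S', 'C3=S'] -> C2=M] -> [I,I,M,I] [MISS #5: write from I]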